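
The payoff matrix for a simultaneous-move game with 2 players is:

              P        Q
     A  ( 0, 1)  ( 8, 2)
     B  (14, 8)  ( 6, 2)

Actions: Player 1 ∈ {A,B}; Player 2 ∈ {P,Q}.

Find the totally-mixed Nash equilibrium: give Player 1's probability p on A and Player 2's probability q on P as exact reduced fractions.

(p,q) = (6/7, 1/8)

P1 indiff ⇒ q·0+(1-q)·8 = q·14+(1-q)·6 ⇒ q(-14) = (1-q)(-2) ⇒ q = 1/8
P2 indiff ⇒ p·1+(1-p)·8 = p·2+(1-p)·2 ⇒ p(-1) = (1-p)(-6) ⇒ p = 6/7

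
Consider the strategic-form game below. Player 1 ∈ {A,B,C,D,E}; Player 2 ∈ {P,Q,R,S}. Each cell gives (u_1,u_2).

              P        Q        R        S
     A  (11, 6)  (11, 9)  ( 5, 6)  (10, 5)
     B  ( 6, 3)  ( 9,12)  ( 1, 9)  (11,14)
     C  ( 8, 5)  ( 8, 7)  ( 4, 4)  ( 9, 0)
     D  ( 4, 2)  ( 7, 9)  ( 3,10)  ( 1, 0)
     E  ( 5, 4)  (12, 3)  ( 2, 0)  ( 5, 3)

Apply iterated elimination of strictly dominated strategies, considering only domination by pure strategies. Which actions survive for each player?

P1 drop C (A beats it: P:11>8 Q:11>8 R:5>4 S:10>9)
P1 drop D (A beats it: P:11>4 Q:11>7 R:5>3 S:10>1)
P2 drop R (Q beats it: A:9>6 B:12>9 E:3>0)
P1→{A,B,E} P2→{P,Q,S}

IESDS → P1:{A,B,E} P2:{P,Q,S}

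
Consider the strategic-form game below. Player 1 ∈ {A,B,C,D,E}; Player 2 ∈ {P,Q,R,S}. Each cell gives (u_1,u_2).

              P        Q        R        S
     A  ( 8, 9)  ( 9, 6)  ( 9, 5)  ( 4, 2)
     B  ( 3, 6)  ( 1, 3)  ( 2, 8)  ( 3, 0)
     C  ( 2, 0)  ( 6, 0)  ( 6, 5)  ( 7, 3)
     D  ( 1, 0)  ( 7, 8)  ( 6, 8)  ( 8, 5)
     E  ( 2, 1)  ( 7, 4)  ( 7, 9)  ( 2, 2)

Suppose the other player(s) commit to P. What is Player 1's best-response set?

u_1(A vs P) = 8
u_1(B vs P) = 3
u_1(C vs P) = 2
u_1(D vs P) = 1
u_1(E vs P) = 2
max payoff 8 at {A}

BR_1 = {A}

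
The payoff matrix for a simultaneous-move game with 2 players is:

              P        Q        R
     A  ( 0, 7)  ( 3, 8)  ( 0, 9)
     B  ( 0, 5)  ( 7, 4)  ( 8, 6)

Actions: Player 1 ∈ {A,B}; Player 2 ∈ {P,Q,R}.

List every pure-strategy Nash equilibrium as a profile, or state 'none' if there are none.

PSNE = {(B,R)}

(A,P): not NE [P2→R gives 9>7]
(A,Q): not NE [P1→B gives 7>3; P2→R gives 9>8]
(A,R): not NE [P1→B gives 8>0]
(B,P): not NE [P2→R gives 6>5]
(B,Q): not NE [P2→R gives 6>4]
(B,R): NE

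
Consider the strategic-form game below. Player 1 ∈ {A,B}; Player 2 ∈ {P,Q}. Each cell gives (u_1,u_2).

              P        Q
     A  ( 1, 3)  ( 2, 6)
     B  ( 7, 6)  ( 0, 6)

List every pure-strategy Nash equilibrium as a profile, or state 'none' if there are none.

(A,P): not NE [P1→B gives 7>1; P2→Q gives 6>3]
(A,Q): NE
(B,P): NE
(B,Q): not NE [P1→A gives 2>0]

PSNE = {(A,Q), (B,P)}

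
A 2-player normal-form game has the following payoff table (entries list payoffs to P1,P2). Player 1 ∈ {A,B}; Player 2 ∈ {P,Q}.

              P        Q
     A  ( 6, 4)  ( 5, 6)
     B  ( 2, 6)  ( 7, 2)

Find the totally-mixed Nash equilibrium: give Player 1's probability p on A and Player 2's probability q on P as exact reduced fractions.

P1 indiff ⇒ q·6+(1-q)·5 = q·2+(1-q)·7 ⇒ q(4) = (1-q)(2) ⇒ q = 1/3
P2 indiff ⇒ p·4+(1-p)·6 = p·6+(1-p)·2 ⇒ p(-2) = (1-p)(-4) ⇒ p = 2/3

P1 mixes 2/3 on A; P2 mixes 1/3 on P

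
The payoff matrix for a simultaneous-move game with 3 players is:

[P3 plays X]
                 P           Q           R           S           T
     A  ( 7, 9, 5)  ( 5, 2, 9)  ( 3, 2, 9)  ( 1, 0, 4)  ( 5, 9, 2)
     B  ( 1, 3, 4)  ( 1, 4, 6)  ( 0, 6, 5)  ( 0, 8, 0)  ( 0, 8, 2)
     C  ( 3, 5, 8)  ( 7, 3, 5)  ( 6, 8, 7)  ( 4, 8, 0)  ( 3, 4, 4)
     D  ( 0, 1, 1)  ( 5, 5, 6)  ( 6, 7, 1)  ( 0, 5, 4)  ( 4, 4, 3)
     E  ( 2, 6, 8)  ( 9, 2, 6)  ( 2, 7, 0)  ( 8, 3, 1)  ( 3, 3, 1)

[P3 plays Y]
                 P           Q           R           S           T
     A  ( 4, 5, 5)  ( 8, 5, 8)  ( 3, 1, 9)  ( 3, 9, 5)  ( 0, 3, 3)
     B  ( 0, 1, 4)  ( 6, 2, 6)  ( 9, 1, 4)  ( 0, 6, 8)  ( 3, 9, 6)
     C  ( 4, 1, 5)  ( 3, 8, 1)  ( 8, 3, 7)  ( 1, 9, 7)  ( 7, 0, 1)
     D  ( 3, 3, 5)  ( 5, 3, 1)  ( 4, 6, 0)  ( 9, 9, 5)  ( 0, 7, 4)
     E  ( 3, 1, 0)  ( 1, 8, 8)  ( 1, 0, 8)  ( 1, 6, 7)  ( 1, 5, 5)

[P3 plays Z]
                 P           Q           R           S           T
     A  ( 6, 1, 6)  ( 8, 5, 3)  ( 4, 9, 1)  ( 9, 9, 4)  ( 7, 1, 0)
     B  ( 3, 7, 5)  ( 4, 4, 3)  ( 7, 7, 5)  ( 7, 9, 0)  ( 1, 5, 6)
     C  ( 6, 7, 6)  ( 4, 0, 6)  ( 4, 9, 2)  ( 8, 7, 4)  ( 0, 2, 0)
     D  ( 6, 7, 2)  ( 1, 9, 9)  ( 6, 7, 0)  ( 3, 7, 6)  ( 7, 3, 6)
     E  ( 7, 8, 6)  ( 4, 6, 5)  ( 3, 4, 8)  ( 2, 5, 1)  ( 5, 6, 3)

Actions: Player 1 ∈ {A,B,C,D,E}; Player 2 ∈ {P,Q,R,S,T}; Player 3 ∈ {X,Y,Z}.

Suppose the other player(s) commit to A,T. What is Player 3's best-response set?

u_3(X vs A,T) = 2
u_3(Y vs A,T) = 3
u_3(Z vs A,T) = 0
max payoff 3 at {Y}

argmax u_3 = {Y}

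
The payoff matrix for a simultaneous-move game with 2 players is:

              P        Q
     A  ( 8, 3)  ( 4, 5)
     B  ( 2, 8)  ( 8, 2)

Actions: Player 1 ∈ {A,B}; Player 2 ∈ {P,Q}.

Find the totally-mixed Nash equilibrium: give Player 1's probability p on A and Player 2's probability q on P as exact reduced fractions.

P1 indiff ⇒ q·8+(1-q)·4 = q·2+(1-q)·8 ⇒ q(6) = (1-q)(4) ⇒ q = 2/5
P2 indiff ⇒ p·3+(1-p)·8 = p·5+(1-p)·2 ⇒ p(-2) = (1-p)(-6) ⇒ p = 3/4

P1 mixes 3/4 on A; P2 mixes 2/5 on P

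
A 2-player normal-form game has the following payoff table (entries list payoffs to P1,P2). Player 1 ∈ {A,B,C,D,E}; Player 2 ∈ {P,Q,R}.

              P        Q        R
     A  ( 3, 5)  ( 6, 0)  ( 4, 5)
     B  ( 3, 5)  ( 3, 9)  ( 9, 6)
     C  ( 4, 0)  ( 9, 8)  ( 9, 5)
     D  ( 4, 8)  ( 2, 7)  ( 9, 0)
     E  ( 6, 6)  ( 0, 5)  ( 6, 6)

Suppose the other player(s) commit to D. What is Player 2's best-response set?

u_2(P vs D) = 8
u_2(Q vs D) = 7
u_2(R vs D) = 0
max payoff 8 at {P}

BR_2 = {P}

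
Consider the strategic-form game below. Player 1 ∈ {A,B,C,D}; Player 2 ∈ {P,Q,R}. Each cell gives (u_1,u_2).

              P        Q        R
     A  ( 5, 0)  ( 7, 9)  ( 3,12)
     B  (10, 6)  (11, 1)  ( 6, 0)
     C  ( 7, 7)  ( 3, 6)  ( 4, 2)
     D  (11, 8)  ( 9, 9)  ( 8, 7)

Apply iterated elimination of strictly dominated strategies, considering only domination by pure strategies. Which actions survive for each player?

Remaining: P1:{B,D} P2:{P,Q}

P1 drop A (B beats it: P:10>5 Q:11>7 R:6>3)
P1 drop C (B beats it: P:10>7 Q:11>3 R:6>4)
P2 drop R (P beats it: B:6>0 D:8>7)
P1→{B,D} P2→{P,Q}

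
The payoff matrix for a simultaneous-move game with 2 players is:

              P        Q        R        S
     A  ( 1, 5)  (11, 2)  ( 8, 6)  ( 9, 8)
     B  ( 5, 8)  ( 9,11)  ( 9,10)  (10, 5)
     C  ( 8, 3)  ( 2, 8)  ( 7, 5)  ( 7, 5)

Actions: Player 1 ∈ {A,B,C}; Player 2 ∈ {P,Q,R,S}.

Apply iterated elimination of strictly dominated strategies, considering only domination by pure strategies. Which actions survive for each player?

IESDS → P1:{A,B} P2:{Q,R,S}

P2 drop P (R beats it: A:6>5 B:10>8 C:5>3)
P1 drop C (A beats it: Q:11>2 R:8>7 S:9>7)
P1→{A,B} P2→{Q,R,S}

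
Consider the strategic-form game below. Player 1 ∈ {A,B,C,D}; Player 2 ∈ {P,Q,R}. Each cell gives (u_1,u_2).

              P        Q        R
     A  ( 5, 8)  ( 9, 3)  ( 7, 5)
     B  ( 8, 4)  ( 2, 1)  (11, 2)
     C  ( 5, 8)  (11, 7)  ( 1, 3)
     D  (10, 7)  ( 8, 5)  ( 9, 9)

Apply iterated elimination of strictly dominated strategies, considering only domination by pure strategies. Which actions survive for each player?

Remaining: P1:{B,D} P2:{P,R}

P2 drop Q (P beats it: A:8>3 B:4>1 C:8>7 D:7>5)
P1 drop A (B beats it: P:8>5 R:11>7)
P1 drop C (B beats it: P:8>5 R:11>1)
P1→{B,D} P2→{P,R}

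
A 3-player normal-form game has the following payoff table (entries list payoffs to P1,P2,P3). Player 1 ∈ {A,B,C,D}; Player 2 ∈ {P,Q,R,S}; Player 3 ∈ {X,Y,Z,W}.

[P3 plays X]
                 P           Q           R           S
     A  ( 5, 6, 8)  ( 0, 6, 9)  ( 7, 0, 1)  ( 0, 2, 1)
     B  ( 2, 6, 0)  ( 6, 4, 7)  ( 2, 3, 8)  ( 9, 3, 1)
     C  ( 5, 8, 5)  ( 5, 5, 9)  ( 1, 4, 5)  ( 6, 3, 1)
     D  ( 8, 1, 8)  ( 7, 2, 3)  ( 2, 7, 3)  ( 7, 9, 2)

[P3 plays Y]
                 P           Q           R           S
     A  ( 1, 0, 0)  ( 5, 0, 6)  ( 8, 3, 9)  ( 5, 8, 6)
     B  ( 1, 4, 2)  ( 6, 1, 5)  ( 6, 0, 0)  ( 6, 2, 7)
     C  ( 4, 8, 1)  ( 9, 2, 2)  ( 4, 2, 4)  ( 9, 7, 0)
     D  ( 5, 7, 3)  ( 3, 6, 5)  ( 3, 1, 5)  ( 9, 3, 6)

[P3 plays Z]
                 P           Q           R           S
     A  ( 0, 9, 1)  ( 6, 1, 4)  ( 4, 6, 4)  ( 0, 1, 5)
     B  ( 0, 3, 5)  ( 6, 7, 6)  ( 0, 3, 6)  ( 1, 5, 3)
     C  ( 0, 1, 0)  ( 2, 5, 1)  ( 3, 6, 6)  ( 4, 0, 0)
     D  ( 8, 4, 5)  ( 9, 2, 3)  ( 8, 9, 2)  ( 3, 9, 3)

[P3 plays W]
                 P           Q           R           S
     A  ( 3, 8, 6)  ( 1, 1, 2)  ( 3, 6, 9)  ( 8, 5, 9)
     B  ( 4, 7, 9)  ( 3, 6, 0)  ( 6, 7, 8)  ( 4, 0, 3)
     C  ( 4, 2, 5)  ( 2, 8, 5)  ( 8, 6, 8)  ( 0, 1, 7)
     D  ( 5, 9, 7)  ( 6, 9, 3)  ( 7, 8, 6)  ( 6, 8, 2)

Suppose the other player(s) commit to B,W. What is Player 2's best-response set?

P2 best: {P,R}

u_2(P vs B,W) = 7
u_2(Q vs B,W) = 6
u_2(R vs B,W) = 7
u_2(S vs B,W) = 0
max payoff 7 at {P,R}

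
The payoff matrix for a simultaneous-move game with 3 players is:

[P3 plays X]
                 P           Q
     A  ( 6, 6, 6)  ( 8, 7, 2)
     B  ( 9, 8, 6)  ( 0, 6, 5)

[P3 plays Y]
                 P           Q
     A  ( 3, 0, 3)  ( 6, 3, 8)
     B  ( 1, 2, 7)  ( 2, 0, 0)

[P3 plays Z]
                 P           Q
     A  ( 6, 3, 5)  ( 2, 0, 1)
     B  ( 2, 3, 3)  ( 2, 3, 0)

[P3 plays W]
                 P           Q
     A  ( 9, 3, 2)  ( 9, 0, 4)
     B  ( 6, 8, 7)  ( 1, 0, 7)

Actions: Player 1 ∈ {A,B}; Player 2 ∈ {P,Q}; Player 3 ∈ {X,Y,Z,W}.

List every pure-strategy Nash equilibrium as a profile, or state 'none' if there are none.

PSNE = {(A,Q,Y)}

(A,P,X): not NE [P1→B gives 9>6; P2→Q gives 7>6]
(A,P,Y): not NE [P2→Q gives 3>0; P3→X gives 6>3]
(A,P,Z): not NE [P3→X gives 6>5]
(A,P,W): not NE [P3→X gives 6>2]
(A,Q,X): not NE [P3→Y gives 8>2]
(A,Q,Y): NE
(A,Q,Z): not NE [P2→P gives 3>0; P3→Y gives 8>1]
(A,Q,W): not NE [P2→P gives 3>0; P3→Y gives 8>4]
(B,P,X): not NE [P3→W gives 7>6]
(B,P,Y): not NE [P1→A gives 3>1]
(B,P,Z): not NE [P1→A gives 6>2; P3→W gives 7>3]
(B,P,W): not NE [P1→A gives 9>6]
(B,Q,X): not NE [P1→A gives 8>0; P2→P gives 8>6; P3→W gives 7>5]
(B,Q,Y): not NE [P1→A gives 6>2; P2→P gives 2>0; P3→W gives 7>0]
(B,Q,Z): not NE [P3→W gives 7>0]
(B,Q,W): not NE [P1→A gives 9>1; P2→P gives 8>0]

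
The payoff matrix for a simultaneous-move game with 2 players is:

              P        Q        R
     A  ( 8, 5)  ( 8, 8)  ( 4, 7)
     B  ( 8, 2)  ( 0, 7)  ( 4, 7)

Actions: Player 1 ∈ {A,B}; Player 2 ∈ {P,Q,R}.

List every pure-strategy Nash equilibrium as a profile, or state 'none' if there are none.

NE set: (A,Q), (B,R)

(A,P): not NE [P2→Q gives 8>5]
(A,Q): NE
(A,R): not NE [P2→Q gives 8>7]
(B,P): not NE [P2→R gives 7>2]
(B,Q): not NE [P1→A gives 8>0]
(B,R): NE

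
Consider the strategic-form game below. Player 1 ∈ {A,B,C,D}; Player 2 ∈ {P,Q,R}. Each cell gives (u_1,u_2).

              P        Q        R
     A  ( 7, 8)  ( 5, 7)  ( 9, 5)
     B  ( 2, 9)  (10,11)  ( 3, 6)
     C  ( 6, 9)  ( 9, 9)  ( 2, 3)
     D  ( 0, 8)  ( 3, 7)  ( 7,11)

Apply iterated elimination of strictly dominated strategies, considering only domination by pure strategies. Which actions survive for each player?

P1 drop D (A beats it: P:7>0 Q:5>3 R:9>7)
P2 drop R (P beats it: A:8>5 B:9>6 C:9>3)
P1→{A,B,C} P2→{P,Q}

Survivors P1:{A,B,C} P2:{P,Q}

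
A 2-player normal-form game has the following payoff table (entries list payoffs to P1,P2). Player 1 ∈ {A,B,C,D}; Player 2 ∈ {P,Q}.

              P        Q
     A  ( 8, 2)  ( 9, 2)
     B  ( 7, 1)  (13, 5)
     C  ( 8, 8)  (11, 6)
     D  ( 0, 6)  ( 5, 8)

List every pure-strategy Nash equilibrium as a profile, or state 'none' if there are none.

(A,P): NE
(A,Q): not NE [P1→B gives 13>9]
(B,P): not NE [P1→C gives 8>7; P2→Q gives 5>1]
(B,Q): NE
(C,P): NE
(C,Q): not NE [P1→B gives 13>11; P2→P gives 8>6]
(D,P): not NE [P1→C gives 8>0; P2→Q gives 8>6]
(D,Q): not NE [P1→B gives 13>5]

PSNE = {(A,P), (B,Q), (C,P)}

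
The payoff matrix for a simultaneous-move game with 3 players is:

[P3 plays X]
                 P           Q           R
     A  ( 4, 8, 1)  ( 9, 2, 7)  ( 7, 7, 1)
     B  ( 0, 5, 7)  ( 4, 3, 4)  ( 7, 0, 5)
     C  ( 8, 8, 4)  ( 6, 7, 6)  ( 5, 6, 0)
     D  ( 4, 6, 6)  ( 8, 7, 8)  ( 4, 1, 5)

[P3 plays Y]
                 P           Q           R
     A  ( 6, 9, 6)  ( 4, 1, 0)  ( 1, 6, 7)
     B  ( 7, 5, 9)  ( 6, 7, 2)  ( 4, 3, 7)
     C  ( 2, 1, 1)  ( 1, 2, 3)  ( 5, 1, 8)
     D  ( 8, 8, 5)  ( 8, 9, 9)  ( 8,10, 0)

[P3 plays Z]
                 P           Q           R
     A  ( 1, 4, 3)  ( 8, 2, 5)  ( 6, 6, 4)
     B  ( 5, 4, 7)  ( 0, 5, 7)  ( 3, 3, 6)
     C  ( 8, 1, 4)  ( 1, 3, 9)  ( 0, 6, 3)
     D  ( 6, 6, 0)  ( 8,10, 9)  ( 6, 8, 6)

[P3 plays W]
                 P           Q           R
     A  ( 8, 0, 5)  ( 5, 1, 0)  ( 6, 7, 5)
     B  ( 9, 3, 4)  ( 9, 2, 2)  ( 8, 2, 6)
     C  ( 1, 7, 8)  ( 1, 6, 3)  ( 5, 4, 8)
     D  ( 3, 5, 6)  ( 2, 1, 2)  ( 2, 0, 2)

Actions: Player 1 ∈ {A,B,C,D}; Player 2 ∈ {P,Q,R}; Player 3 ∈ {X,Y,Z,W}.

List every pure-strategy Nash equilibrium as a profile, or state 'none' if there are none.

PSNE = {(D,Q,Z)}

(A,P,X): not NE [P1→C gives 8>4; P3→Y gives 6>1]
(A,P,Y): not NE [P1→D gives 8>6]
(A,P,Z): not NE [P1→C gives 8>1; P2→R gives 6>4; P3→Y gives 6>3]
(A,P,W): not NE [P1→B gives 9>8; P2→R gives 7>0; P3→Y gives 6>5]
(A,Q,X): not NE [P2→P gives 8>2]
(A,Q,Y): not NE [P1→D gives 8>4; P2→P gives 9>1; P3→X gives 7>0]
(A,Q,Z): not NE [P2→R gives 6>2; P3→X gives 7>5]
(A,Q,W): not NE [P1→B gives 9>5; P2→R gives 7>1; P3→X gives 7>0]
(A,R,X): not NE [P2→P gives 8>7; P3→Y gives 7>1]
(A,R,Y): not NE [P1→D gives 8>1; P2→P gives 9>6]
(A,R,Z): not NE [P3→Y gives 7>4]
(A,R,W): not NE [P1→B gives 8>6; P3→Y gives 7>5]
(B,P,X): not NE [P1→C gives 8>0; P3→Y gives 9>7]
(B,P,Y): not NE [P1→D gives 8>7; P2→Q gives 7>5]
(B,P,Z): not NE [P1→C gives 8>5; P2→Q gives 5>4; P3→Y gives 9>7]
(B,P,W): not NE [P3→Y gives 9>4]
(B,Q,X): not NE [P1→A gives 9>4; P2→P gives 5>3; P3→Z gives 7>4]
(B,Q,Y): not NE [P1→D gives 8>6; P3→Z gives 7>2]
(B,Q,Z): not NE [P1→D gives 8>0]
(B,Q,W): not NE [P2→P gives 3>2; P3→Z gives 7>2]
(B,R,X): not NE [P2→P gives 5>0; P3→Y gives 7>5]
(B,R,Y): not NE [P1→D gives 8>4; P2→Q gives 7>3]
(B,R,Z): not NE [P1→D gives 6>3; P2→Q gives 5>3; P3→Y gives 7>6]
(B,R,W): not NE [P2→P gives 3>2; P3→Y gives 7>6]
(C,P,X): not NE [P3→W gives 8>4]
(C,P,Y): not NE [P1→D gives 8>2; P2→Q gives 2>1; P3→W gives 8>1]
(C,P,Z): not NE [P2→R gives 6>1; P3→W gives 8>4]
(C,P,W): not NE [P1→B gives 9>1]
(C,Q,X): not NE [P1→A gives 9>6; P2→P gives 8>7; P3→Z gives 9>6]
(C,Q,Y): not NE [P1→D gives 8>1; P3→Z gives 9>3]
(C,Q,Z): not NE [P1→D gives 8>1; P2→R gives 6>3]
(C,Q,W): not NE [P1→B gives 9>1; P2→P gives 7>6; P3→Z gives 9>3]
(C,R,X): not NE [P1→B gives 7>5; P2→P gives 8>6; P3→W gives 8>0]
(C,R,Y): not NE [P1→D gives 8>5; P2→Q gives 2>1]
(C,R,Z): not NE [P1→D gives 6>0; P3→W gives 8>3]
(C,R,W): not NE [P1→B gives 8>5; P2→P gives 7>4]
(D,P,X): not NE [P1→C gives 8>4; P2→Q gives 7>6]
(D,P,Y): not NE [P2→R gives 10>8; P3→W gives 6>5]
(D,P,Z): not NE [P1→C gives 8>6; P2→Q gives 10>6; P3→W gives 6>0]
(D,P,W): not NE [P1→B gives 9>3]
(D,Q,X): not NE [P1→A gives 9>8; P3→Z gives 9>8]
(D,Q,Y): not NE [P2→R gives 10>9]
(D,Q,Z): NE
(D,Q,W): not NE [P1→B gives 9>2; P2→P gives 5>1; P3→Z gives 9>2]
(D,R,X): not NE [P1→B gives 7>4; P2→Q gives 7>1; P3→Z gives 6>5]
(D,R,Y): not NE [P3→Z gives 6>0]
(D,R,Z): not NE [P2→Q gives 10>8]
(D,R,W): not NE [P1→B gives 8>2; P2→P gives 5>0; P3→Z gives 6>2]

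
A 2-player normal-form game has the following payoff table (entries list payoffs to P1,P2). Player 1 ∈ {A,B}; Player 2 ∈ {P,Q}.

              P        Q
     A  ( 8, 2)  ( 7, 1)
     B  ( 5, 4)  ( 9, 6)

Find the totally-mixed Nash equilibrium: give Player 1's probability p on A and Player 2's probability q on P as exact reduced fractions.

P1 mixes 2/3 on A; P2 mixes 2/5 on P

P1 indiff ⇒ q·8+(1-q)·7 = q·5+(1-q)·9 ⇒ q(3) = (1-q)(2) ⇒ q = 2/5
P2 indiff ⇒ p·2+(1-p)·4 = p·1+(1-p)·6 ⇒ p(1) = (1-p)(2) ⇒ p = 2/3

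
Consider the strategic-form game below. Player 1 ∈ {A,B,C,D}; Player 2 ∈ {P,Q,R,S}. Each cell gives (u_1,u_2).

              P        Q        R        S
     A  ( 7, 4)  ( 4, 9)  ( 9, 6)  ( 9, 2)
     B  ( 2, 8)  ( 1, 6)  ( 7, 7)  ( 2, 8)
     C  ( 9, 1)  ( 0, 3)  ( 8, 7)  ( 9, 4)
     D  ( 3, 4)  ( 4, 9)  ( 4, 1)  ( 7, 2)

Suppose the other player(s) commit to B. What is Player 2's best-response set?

u_2(P vs B) = 8
u_2(Q vs B) = 6
u_2(R vs B) = 7
u_2(S vs B) = 8
max payoff 8 at {P,S}

BR_2 = {P,S}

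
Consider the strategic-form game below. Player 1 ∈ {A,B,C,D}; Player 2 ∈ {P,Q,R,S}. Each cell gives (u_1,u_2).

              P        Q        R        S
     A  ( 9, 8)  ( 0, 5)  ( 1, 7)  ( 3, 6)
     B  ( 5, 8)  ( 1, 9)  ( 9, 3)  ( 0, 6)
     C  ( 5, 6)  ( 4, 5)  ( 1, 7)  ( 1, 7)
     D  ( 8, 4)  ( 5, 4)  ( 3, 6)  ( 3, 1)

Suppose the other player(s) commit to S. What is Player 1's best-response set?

u_1(A vs S) = 3
u_1(B vs S) = 0
u_1(C vs S) = 1
u_1(D vs S) = 3
max payoff 3 at {A,D}

argmax u_1 = {A,D}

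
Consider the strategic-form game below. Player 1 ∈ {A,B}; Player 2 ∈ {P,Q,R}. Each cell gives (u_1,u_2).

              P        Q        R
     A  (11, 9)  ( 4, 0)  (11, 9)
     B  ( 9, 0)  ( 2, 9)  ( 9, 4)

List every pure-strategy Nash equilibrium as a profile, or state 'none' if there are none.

NE set: (A,P), (A,R)

(A,P): NE
(A,Q): not NE [P2→R gives 9>0]
(A,R): NE
(B,P): not NE [P1→A gives 11>9; P2→Q gives 9>0]
(B,Q): not NE [P1→A gives 4>2]
(B,R): not NE [P1→A gives 11>9; P2→Q gives 9>4]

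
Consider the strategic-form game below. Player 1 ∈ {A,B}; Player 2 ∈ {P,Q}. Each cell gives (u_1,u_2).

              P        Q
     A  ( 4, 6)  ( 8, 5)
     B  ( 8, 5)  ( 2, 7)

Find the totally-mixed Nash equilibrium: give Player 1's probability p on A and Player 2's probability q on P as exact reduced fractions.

(p,q) = (2/3, 3/5)

P1 indiff ⇒ q·4+(1-q)·8 = q·8+(1-q)·2 ⇒ q(-4) = (1-q)(-6) ⇒ q = 3/5
P2 indiff ⇒ p·6+(1-p)·5 = p·5+(1-p)·7 ⇒ p(1) = (1-p)(2) ⇒ p = 2/3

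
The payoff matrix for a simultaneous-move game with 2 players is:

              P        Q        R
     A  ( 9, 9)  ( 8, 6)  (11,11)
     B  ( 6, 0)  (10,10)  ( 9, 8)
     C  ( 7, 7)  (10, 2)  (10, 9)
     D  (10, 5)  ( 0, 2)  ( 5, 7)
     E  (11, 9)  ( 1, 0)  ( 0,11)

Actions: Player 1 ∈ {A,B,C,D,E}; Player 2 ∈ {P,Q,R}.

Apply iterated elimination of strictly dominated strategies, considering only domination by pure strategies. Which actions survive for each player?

Remaining: P1:{A,B,C} P2:{Q,R}

P2 drop P (R beats it: A:11>9 B:8>0 C:9>7 D:7>5 E:11>9)
P1 drop D (A beats it: Q:8>0 R:11>5)
P1 drop E (A beats it: Q:8>1 R:11>0)
P1→{A,B,C} P2→{Q,R}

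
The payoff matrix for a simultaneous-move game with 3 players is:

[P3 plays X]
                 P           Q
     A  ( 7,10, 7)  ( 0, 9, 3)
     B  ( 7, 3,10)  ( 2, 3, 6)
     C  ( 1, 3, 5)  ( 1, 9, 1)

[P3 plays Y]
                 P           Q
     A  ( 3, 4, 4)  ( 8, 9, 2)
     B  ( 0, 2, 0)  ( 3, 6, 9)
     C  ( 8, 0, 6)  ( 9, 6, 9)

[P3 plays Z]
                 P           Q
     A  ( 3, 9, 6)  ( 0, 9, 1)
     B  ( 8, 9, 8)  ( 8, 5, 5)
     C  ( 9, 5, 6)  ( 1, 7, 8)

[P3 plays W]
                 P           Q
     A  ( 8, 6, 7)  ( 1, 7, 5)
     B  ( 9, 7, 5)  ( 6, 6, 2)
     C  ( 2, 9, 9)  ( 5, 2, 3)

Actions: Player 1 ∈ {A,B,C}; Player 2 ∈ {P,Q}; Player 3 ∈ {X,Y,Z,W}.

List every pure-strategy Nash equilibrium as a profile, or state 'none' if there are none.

(A,P,X): NE
(A,P,Y): not NE [P1→C gives 8>3; P2→Q gives 9>4; P3→W gives 7>4]
(A,P,Z): not NE [P1→C gives 9>3; P3→W gives 7>6]
(A,P,W): not NE [P1→B gives 9>8; P2→Q gives 7>6]
(A,Q,X): not NE [P1→B gives 2>0; P2→P gives 10>9; P3→W gives 5>3]
(A,Q,Y): not NE [P1→C gives 9>8; P3→W gives 5>2]
(A,Q,Z): not NE [P1→B gives 8>0; P3→W gives 5>1]
(A,Q,W): not NE [P1→B gives 6>1]
(B,P,X): NE
(B,P,Y): not NE [P1→C gives 8>0; P2→Q gives 6>2; P3→X gives 10>0]
(B,P,Z): not NE [P1→C gives 9>8; P3→X gives 10>8]
(B,P,W): not NE [P3→X gives 10>5]
(B,Q,X): not NE [P3→Y gives 9>6]
(B,Q,Y): not NE [P1→C gives 9>3]
(B,Q,Z): not NE [P2→P gives 9>5; P3→Y gives 9>5]
(B,Q,W): not NE [P2→P gives 7>6; P3→Y gives 9>2]
(C,P,X): not NE [P1→B gives 7>1; P2→Q gives 9>3; P3→W gives 9>5]
(C,P,Y): not NE [P2→Q gives 6>0; P3→W gives 9>6]
(C,P,Z): not NE [P2→Q gives 7>5; P3→W gives 9>6]
(C,P,W): not NE [P1→B gives 9>2]
(C,Q,X): not NE [P1→B gives 2>1; P3→Y gives 9>1]
(C,Q,Y): NE
(C,Q,Z): not NE [P1→B gives 8>1; P3→Y gives 9>8]
(C,Q,W): not NE [P1→B gives 6>5; P2→P gives 9>2; P3→Y gives 9>3]

NE set: (A,P,X), (B,P,X), (C,Q,Y)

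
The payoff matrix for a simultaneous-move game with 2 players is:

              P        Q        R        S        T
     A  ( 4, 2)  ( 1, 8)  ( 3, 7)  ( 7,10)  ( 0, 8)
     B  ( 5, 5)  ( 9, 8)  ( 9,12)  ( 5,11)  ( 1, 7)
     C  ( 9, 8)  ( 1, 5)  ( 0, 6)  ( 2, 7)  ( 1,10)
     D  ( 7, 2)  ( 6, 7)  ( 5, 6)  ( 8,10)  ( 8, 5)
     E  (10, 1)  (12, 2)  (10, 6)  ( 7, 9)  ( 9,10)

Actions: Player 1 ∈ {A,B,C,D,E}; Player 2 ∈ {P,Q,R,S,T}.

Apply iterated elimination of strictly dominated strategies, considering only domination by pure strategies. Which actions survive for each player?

P1 drop A (D beats it: P:7>4 Q:6>1 R:5>3 S:8>7 T:8>0)
P1 drop B (E beats it: P:10>5 Q:12>9 R:10>9 S:7>5 T:9>1)
P1 drop C (E beats it: P:10>9 Q:12>1 R:10>0 S:7>2 T:9>1)
P2 drop P (Q beats it: D:7>2 E:2>1)
P2 drop Q (S beats it: D:10>7 E:9>2)
P2 drop R (S beats it: D:10>6 E:9>6)
P1→{D,E} P2→{S,T}

IESDS → P1:{D,E} P2:{S,T}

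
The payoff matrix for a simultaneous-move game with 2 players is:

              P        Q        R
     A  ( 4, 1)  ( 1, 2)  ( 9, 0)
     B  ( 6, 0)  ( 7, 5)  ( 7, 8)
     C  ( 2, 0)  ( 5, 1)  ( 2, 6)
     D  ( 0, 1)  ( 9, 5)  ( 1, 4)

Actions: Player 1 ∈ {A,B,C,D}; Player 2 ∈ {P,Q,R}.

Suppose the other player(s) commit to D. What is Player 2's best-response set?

P2 best: {Q}

u_2(P vs D) = 1
u_2(Q vs D) = 5
u_2(R vs D) = 4
max payoff 5 at {Q}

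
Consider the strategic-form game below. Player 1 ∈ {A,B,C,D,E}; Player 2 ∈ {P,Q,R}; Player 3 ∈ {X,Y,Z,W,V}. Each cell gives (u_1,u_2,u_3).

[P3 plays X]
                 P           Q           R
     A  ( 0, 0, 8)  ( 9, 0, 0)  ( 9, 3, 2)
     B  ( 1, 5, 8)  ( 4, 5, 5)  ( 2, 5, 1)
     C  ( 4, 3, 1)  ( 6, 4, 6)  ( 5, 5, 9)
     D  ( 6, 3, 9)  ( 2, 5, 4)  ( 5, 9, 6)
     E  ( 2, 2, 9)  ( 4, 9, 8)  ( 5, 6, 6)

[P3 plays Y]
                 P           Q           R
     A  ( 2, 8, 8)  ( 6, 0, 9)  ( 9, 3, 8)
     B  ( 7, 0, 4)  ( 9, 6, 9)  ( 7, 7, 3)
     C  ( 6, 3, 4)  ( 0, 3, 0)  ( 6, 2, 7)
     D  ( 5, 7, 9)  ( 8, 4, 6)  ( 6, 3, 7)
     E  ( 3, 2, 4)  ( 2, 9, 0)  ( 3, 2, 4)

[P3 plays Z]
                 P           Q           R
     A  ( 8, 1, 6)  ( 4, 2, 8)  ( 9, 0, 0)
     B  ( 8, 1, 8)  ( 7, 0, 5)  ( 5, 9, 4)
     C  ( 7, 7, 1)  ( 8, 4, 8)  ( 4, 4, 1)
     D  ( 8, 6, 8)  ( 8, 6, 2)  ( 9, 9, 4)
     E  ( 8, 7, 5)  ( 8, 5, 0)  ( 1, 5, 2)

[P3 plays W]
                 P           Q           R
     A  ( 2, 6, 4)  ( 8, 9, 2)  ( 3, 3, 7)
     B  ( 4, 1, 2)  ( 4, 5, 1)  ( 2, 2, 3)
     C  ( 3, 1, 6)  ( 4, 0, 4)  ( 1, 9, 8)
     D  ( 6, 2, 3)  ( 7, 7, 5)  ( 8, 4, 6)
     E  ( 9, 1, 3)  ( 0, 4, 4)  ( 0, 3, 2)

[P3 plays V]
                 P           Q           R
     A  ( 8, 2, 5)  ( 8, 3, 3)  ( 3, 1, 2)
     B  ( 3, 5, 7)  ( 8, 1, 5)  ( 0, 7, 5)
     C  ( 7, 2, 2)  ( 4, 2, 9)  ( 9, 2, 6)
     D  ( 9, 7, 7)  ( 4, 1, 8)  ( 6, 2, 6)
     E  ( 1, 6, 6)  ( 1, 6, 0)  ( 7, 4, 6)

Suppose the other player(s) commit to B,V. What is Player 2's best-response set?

u_2(P vs B,V) = 5
u_2(Q vs B,V) = 1
u_2(R vs B,V) = 7
max payoff 7 at {R}

BR_2 = {R}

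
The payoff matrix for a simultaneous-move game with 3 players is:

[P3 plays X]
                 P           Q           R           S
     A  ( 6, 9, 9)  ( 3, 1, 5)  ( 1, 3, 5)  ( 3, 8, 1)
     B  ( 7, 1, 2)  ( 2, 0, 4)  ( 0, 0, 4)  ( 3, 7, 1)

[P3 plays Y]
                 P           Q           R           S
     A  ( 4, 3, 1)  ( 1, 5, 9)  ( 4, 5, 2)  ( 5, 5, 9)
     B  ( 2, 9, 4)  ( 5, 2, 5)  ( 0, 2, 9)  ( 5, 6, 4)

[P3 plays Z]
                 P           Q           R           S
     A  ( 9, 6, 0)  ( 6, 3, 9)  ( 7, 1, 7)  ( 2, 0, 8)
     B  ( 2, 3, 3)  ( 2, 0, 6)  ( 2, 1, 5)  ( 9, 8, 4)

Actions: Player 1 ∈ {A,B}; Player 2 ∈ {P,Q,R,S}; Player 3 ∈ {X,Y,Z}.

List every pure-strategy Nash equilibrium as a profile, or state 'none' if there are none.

PSNE = {(A,S,Y), (B,S,Z)}

(A,P,X): not NE [P1→B gives 7>6]
(A,P,Y): not NE [P2→S gives 5>3; P3→X gives 9>1]
(A,P,Z): not NE [P3→X gives 9>0]
(A,Q,X): not NE [P2→P gives 9>1; P3→Z gives 9>5]
(A,Q,Y): not NE [P1→B gives 5>1]
(A,Q,Z): not NE [P2→P gives 6>3]
(A,R,X): not NE [P2→P gives 9>3; P3→Z gives 7>5]
(A,R,Y): not NE [P3→Z gives 7>2]
(A,R,Z): not NE [P2→P gives 6>1]
(A,S,X): not NE [P2→P gives 9>8; P3→Y gives 9>1]
(A,S,Y): NE
(A,S,Z): not NE [P1→B gives 9>2; P2→P gives 6>0; P3→Y gives 9>8]
(B,P,X): not NE [P2→S gives 7>1; P3→Y gives 4>2]
(B,P,Y): not NE [P1→A gives 4>2]
(B,P,Z): not NE [P1→A gives 9>2; P2→S gives 8>3; P3→Y gives 4>3]
(B,Q,X): not NE [P1→A gives 3>2; P2→S gives 7>0; P3→Z gives 6>4]
(B,Q,Y): not NE [P2→P gives 9>2; P3→Z gives 6>5]
(B,Q,Z): not NE [P1→A gives 6>2; P2→S gives 8>0]
(B,R,X): not NE [P1→A gives 1>0; P2→S gives 7>0; P3→Y gives 9>4]
(B,R,Y): not NE [P1→A gives 4>0; P2→P gives 9>2]
(B,R,Z): not NE [P1→A gives 7>2; P2→S gives 8>1; P3→Y gives 9>5]
(B,S,X): not NE [P3→Z gives 4>1]
(B,S,Y): not NE [P2→P gives 9>6]
(B,S,Z): NE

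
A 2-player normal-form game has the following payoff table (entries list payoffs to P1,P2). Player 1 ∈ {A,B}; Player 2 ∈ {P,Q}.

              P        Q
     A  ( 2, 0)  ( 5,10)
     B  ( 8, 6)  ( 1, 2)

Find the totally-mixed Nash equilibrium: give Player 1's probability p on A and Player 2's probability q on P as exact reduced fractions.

P1 mixes 2/7 on A; P2 mixes 2/5 on P

P1 indiff ⇒ q·2+(1-q)·5 = q·8+(1-q)·1 ⇒ q(-6) = (1-q)(-4) ⇒ q = 2/5
P2 indiff ⇒ p·0+(1-p)·6 = p·10+(1-p)·2 ⇒ p(-10) = (1-p)(-4) ⇒ p = 2/7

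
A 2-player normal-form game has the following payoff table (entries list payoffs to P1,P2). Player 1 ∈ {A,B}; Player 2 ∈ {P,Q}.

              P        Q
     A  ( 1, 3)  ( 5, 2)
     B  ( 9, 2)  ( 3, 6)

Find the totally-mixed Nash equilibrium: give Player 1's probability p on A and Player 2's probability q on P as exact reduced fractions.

P1 mixes 4/5 on A; P2 mixes 1/5 on P

P1 indiff ⇒ q·1+(1-q)·5 = q·9+(1-q)·3 ⇒ q(-8) = (1-q)(-2) ⇒ q = 1/5
P2 indiff ⇒ p·3+(1-p)·2 = p·2+(1-p)·6 ⇒ p(1) = (1-p)(4) ⇒ p = 4/5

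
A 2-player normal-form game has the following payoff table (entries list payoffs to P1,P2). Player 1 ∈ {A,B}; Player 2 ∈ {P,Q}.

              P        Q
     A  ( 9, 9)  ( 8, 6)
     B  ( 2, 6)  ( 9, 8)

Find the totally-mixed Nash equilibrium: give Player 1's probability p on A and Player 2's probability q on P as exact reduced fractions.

P1 mixes 2/5 on A; P2 mixes 1/8 on P

P1 indiff ⇒ q·9+(1-q)·8 = q·2+(1-q)·9 ⇒ q(7) = (1-q)(1) ⇒ q = 1/8
P2 indiff ⇒ p·9+(1-p)·6 = p·6+(1-p)·8 ⇒ p(3) = (1-p)(2) ⇒ p = 2/5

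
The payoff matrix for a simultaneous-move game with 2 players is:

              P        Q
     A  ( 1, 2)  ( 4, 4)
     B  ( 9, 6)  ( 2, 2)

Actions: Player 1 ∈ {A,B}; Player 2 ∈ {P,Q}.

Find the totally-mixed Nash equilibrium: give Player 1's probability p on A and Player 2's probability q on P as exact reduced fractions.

P1 mixes 2/3 on A; P2 mixes 1/5 on P

P1 indiff ⇒ q·1+(1-q)·4 = q·9+(1-q)·2 ⇒ q(-8) = (1-q)(-2) ⇒ q = 1/5
P2 indiff ⇒ p·2+(1-p)·6 = p·4+(1-p)·2 ⇒ p(-2) = (1-p)(-4) ⇒ p = 2/3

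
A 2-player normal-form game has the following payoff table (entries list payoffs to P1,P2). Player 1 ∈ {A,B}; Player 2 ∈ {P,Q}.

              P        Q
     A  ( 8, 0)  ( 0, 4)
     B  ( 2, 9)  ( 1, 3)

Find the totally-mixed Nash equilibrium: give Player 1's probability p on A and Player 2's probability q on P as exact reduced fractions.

p=3/5, q=1/7

P1 indiff ⇒ q·8+(1-q)·0 = q·2+(1-q)·1 ⇒ q(6) = (1-q)(1) ⇒ q = 1/7
P2 indiff ⇒ p·0+(1-p)·9 = p·4+(1-p)·3 ⇒ p(-4) = (1-p)(-6) ⇒ p = 3/5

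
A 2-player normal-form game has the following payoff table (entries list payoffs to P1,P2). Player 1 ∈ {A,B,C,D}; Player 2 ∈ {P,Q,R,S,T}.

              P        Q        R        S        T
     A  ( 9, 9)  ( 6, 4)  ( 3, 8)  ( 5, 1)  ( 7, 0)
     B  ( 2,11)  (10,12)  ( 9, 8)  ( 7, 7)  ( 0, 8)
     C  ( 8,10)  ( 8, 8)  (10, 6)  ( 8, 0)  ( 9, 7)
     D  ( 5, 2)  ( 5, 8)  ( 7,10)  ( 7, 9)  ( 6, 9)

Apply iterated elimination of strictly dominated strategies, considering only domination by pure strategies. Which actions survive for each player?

P1 drop D (C beats it: P:8>5 Q:8>5 R:10>7 S:8>7 T:9>6)
P2 drop R (P beats it: A:9>8 B:11>8 C:10>6)
P2 drop S (P beats it: A:9>1 B:11>7 C:10>0)
P2 drop T (P beats it: A:9>0 B:11>8 C:10>7)
P1→{A,B,C} P2→{P,Q}

IESDS → P1:{A,B,C} P2:{P,Q}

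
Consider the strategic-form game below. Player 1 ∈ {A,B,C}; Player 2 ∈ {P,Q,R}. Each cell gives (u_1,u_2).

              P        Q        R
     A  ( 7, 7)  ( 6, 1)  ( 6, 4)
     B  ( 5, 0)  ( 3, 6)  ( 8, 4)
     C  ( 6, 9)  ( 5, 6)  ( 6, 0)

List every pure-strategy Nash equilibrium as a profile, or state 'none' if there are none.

(A,P): NE
(A,Q): not NE [P2→P gives 7>1]
(A,R): not NE [P1→B gives 8>6; P2→P gives 7>4]
(B,P): not NE [P1→A gives 7>5; P2→Q gives 6>0]
(B,Q): not NE [P1→A gives 6>3]
(B,R): not NE [P2→Q gives 6>4]
(C,P): not NE [P1→A gives 7>6]
(C,Q): not NE [P1→A gives 6>5; P2→P gives 9>6]
(C,R): not NE [P1→B gives 8>6; P2→P gives 9>0]

Nash profiles: (A,P)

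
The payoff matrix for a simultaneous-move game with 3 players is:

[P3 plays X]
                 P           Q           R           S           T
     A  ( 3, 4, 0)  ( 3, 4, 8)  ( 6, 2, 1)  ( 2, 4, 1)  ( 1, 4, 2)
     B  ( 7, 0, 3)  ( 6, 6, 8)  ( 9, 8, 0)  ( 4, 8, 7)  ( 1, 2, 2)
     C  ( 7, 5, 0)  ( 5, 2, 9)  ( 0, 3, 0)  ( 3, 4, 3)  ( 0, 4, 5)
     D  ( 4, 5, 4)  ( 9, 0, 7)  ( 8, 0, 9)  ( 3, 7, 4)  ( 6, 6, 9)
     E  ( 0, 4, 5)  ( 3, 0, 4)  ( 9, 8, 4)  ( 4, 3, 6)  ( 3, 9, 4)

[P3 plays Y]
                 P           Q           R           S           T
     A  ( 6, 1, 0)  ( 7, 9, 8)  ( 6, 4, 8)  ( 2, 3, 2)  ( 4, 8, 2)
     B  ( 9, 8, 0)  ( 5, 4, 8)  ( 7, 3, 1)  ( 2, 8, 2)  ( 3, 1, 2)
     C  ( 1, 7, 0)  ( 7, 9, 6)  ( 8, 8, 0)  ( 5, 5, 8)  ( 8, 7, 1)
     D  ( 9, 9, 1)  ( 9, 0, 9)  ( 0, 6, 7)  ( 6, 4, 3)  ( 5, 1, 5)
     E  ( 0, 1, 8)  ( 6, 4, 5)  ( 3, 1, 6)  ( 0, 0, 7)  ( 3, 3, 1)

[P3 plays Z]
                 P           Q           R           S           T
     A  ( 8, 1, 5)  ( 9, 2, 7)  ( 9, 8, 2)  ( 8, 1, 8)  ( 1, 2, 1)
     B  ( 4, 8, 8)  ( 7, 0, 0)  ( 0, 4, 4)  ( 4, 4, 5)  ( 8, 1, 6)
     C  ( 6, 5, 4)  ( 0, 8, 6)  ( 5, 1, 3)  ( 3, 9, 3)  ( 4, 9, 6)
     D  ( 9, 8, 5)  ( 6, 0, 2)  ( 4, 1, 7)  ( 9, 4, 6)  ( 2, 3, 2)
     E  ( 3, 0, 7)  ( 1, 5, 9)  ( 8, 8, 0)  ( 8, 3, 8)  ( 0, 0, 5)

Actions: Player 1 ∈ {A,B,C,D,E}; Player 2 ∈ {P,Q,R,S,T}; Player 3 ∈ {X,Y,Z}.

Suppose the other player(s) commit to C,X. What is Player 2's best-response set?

u_2(P vs C,X) = 5
u_2(Q vs C,X) = 2
u_2(R vs C,X) = 3
u_2(S vs C,X) = 4
u_2(T vs C,X) = 4
max payoff 5 at {P}

P2 best: {P}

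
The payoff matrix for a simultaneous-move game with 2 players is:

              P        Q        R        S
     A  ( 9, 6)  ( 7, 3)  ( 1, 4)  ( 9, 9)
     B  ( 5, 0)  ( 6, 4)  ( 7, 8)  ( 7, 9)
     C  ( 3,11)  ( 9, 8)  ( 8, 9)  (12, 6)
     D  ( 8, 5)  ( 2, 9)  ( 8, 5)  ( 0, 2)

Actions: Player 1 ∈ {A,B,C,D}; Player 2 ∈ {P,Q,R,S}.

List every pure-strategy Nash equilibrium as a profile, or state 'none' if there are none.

Equilibria: none

(A,P): not NE [P2→S gives 9>6]
(A,Q): not NE [P1→C gives 9>7; P2→S gives 9>3]
(A,R): not NE [P1→D gives 8>1; P2→S gives 9>4]
(A,S): not NE [P1→C gives 12>9]
(B,P): not NE [P1→A gives 9>5; P2→S gives 9>0]
(B,Q): not NE [P1→C gives 9>6; P2→S gives 9>4]
(B,R): not NE [P1→D gives 8>7; P2→S gives 9>8]
(B,S): not NE [P1→C gives 12>7]
(C,P): not NE [P1→A gives 9>3]
(C,Q): not NE [P2→P gives 11>8]
(C,R): not NE [P2→P gives 11>9]
(C,S): not NE [P2→P gives 11>6]
(D,P): not NE [P1→A gives 9>8; P2→Q gives 9>5]
(D,Q): not NE [P1→C gives 9>2]
(D,R): not NE [P2→Q gives 9>5]
(D,S): not NE [P1→C gives 12>0; P2→Q gives 9>2]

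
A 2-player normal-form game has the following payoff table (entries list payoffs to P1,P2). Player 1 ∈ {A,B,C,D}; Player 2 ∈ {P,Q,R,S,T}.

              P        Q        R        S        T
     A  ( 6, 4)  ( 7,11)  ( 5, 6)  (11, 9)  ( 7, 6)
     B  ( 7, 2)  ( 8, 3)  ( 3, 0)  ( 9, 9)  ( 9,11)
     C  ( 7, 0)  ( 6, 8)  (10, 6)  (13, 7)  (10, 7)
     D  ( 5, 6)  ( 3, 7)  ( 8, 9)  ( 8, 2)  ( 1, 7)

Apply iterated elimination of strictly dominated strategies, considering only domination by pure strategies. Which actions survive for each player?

P1 drop D (C beats it: P:7>5 Q:6>3 R:10>8 S:13>8 T:10>1)
P2 drop P (Q beats it: A:11>4 B:3>2 C:8>0)
P2 drop R (Q beats it: A:11>6 B:3>0 C:8>6)
P1→{A,B,C} P2→{Q,S,T}

Survivors P1:{A,B,C} P2:{Q,S,T}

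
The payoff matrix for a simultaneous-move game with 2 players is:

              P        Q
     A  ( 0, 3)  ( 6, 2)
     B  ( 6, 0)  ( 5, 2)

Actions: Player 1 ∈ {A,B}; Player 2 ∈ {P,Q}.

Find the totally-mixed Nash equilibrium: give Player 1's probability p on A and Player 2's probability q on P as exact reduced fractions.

(p,q) = (2/3, 1/7)

P1 indiff ⇒ q·0+(1-q)·6 = q·6+(1-q)·5 ⇒ q(-6) = (1-q)(-1) ⇒ q = 1/7
P2 indiff ⇒ p·3+(1-p)·0 = p·2+(1-p)·2 ⇒ p(1) = (1-p)(2) ⇒ p = 2/3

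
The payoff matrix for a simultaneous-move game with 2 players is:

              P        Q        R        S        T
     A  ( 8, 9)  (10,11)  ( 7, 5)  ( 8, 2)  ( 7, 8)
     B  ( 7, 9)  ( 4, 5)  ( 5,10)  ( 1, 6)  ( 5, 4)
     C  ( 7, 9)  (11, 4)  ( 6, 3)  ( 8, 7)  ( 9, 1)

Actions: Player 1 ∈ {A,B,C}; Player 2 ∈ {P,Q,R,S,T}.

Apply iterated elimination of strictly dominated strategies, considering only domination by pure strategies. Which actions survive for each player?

IESDS → P1:{A,C} P2:{P,Q}

P1 drop B (A beats it: P:8>7 Q:10>4 R:7>5 S:8>1 T:7>5)
P2 drop R (P beats it: A:9>5 C:9>3)
P2 drop S (P beats it: A:9>2 C:9>7)
P2 drop T (P beats it: A:9>8 C:9>1)
P1→{A,C} P2→{P,Q}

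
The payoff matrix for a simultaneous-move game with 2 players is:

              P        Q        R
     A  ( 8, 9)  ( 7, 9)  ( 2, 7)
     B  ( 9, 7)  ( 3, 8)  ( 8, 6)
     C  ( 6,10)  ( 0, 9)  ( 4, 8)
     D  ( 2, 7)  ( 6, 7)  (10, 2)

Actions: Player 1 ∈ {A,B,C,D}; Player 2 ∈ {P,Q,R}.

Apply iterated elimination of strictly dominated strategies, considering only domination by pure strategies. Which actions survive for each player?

P1 drop C (B beats it: P:9>6 Q:3>0 R:8>4)
P2 drop R (P beats it: A:9>7 B:7>6 D:7>2)
P1 drop D (A beats it: P:8>2 Q:7>6)
P1→{A,B} P2→{P,Q}

IESDS → P1:{A,B} P2:{P,Q}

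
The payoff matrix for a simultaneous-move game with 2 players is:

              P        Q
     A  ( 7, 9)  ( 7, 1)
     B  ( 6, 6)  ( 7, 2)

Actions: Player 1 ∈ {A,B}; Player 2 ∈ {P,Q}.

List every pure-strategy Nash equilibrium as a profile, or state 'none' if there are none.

(A,P): NE
(A,Q): not NE [P2→P gives 9>1]
(B,P): not NE [P1→A gives 7>6]
(B,Q): not NE [P2→P gives 6>2]

PSNE = {(A,P)}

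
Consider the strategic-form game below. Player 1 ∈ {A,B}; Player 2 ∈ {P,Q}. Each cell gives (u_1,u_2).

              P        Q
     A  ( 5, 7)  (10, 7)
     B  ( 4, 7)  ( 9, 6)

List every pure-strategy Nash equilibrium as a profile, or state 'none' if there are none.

Nash profiles: (A,P), (A,Q)

(A,P): NE
(A,Q): NE
(B,P): not NE [P1→A gives 5>4]
(B,Q): not NE [P1→A gives 10>9; P2→P gives 7>6]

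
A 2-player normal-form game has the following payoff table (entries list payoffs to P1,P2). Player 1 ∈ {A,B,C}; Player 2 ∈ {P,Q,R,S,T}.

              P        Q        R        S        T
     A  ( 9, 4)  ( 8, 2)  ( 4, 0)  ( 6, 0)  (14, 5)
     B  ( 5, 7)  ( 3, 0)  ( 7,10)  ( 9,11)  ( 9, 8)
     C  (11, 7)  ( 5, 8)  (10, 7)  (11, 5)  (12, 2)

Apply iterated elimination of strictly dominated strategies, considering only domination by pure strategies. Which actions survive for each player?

Survivors P1:{A,C} P2:{P,Q,T}

P1 drop B (C beats it: P:11>5 Q:5>3 R:10>7 S:11>9 T:12>9)
P2 drop R (Q beats it: A:2>0 C:8>7)
P2 drop S (P beats it: A:4>0 C:7>5)
P1→{A,C} P2→{P,Q,T}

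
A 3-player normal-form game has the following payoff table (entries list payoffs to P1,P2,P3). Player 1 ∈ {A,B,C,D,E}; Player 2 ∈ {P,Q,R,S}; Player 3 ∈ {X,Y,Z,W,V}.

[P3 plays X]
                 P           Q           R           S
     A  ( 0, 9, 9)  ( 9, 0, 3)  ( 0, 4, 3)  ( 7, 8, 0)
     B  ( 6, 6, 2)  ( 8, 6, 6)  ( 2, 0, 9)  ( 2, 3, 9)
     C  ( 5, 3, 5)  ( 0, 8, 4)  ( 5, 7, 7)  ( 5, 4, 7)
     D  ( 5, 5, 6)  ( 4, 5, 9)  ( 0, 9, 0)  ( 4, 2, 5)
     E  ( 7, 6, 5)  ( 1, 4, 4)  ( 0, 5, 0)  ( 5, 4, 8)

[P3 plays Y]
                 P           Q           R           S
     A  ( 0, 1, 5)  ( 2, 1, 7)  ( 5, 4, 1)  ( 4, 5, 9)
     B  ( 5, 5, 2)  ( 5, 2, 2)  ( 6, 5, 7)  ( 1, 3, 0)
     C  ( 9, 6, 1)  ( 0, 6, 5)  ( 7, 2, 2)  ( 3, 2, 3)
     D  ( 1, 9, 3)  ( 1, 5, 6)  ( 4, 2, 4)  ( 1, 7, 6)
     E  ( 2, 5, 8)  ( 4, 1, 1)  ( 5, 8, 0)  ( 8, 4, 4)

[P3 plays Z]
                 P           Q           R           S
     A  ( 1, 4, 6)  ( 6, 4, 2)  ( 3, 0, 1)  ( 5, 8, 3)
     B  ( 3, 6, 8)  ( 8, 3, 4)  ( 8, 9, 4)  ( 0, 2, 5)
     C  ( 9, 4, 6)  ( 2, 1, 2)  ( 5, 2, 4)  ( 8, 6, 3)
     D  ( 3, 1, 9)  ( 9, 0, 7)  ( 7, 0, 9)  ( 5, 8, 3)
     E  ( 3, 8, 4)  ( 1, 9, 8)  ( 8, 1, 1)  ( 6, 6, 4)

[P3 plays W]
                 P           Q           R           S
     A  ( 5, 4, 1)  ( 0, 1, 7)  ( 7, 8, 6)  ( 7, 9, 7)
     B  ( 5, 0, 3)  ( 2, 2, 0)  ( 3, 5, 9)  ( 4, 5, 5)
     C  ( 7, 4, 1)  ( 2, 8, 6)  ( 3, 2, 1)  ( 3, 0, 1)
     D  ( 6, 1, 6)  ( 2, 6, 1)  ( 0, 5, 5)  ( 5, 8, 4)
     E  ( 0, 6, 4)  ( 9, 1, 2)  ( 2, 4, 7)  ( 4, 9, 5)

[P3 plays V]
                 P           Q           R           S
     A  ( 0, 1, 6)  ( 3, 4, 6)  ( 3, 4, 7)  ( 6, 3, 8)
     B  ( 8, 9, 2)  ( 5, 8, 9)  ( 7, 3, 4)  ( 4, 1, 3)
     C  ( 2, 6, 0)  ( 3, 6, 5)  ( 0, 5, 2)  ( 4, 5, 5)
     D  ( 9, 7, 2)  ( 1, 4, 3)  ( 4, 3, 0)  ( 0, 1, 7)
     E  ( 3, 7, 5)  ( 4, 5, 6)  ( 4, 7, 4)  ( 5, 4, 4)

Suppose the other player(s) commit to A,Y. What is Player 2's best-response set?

BR_2 = {S}

u_2(P vs A,Y) = 1
u_2(Q vs A,Y) = 1
u_2(R vs A,Y) = 4
u_2(S vs A,Y) = 5
max payoff 5 at {S}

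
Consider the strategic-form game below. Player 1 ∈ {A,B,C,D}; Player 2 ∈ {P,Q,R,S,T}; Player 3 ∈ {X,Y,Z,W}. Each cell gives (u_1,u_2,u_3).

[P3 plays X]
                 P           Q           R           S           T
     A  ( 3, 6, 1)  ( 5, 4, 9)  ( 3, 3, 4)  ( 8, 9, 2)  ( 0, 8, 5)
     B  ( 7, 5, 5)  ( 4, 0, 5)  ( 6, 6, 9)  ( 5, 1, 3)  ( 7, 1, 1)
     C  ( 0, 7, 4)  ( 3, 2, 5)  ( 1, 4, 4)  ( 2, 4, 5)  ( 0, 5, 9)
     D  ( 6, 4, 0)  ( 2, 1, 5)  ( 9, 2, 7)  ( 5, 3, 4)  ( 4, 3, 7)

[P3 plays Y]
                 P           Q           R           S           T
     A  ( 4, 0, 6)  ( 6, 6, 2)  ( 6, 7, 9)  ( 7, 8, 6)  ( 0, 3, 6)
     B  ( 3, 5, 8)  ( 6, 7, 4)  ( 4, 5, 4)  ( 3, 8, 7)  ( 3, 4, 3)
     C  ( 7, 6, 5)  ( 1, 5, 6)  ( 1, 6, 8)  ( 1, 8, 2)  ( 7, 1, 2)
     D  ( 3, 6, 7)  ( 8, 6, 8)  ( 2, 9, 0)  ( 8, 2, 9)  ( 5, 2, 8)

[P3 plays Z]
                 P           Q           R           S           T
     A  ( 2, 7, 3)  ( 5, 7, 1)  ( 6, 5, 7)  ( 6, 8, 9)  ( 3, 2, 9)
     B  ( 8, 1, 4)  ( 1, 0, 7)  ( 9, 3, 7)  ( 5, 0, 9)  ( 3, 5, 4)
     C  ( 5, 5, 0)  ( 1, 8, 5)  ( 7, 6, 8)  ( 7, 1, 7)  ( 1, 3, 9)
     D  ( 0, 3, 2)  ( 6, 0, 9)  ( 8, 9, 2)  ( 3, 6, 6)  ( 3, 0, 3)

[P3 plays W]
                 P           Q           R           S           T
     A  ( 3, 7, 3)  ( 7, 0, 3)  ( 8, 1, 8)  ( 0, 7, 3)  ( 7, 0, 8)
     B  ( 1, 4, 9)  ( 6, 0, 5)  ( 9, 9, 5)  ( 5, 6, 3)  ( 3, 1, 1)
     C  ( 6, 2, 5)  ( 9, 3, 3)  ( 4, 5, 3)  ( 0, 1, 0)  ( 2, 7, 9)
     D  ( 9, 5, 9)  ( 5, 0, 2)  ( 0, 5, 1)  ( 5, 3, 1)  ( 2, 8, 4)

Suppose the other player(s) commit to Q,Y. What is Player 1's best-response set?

BR_1 = {D}

u_1(A vs Q,Y) = 6
u_1(B vs Q,Y) = 6
u_1(C vs Q,Y) = 1
u_1(D vs Q,Y) = 8
max payoff 8 at {D}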